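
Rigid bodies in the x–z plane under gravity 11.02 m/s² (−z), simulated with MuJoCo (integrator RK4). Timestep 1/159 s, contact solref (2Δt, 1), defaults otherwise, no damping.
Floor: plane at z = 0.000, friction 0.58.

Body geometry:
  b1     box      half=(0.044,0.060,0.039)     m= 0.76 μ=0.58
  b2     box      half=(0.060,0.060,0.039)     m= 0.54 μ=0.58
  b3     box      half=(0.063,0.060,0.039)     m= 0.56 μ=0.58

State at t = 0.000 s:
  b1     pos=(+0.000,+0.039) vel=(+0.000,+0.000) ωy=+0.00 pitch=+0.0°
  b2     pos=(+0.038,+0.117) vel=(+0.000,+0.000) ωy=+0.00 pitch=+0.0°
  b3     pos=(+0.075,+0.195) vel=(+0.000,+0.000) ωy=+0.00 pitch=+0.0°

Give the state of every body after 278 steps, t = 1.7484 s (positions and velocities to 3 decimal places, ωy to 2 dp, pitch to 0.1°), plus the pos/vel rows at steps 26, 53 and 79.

State at t = 1.7484 s:
  b1     pos=(+0.000,+0.039) vel=(+0.000,+0.000) ωy=+0.00 pitch=+0.0°
  b2     pos=(+0.095,+0.060) vel=(+0.000,+0.000) ωy=+0.00 pitch=+90.0°
  b3     pos=(+0.312,+0.039) vel=(+0.000,+0.000) ωy=+0.00 pitch=+180.0°

Key-timestep trajectory:
   step    t(s)  b1.x    b1.z    b1.vx   b1.vz   b2.x    b2.z    b2.vx   b2.vz   b3.x    b3.z    b3.vx   b3.vz 
     26  0.1635   +0.000  +0.039  -0.001  +0.000   +0.047  +0.117  +0.128  -0.009   +0.101  +0.185  +0.357  -0.188
     53  0.3333   +0.000  +0.039  +0.000  +0.000   +0.089  +0.073  +0.308  -0.896   +0.191  +0.064  +0.809  -0.195
     79  0.4969   +0.000  +0.039  +0.000  +0.000   +0.095  +0.060  +0.000  +0.000   +0.278  +0.066  +0.536  -0.273


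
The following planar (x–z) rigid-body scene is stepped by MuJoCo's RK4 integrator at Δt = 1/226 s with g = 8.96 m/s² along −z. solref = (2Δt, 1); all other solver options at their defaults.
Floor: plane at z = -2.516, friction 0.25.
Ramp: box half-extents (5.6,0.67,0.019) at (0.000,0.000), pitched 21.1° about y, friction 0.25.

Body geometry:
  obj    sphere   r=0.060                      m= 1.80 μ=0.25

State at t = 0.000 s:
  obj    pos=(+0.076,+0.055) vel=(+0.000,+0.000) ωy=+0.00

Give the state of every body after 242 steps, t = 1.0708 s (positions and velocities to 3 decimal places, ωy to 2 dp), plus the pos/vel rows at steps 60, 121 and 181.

State at t = 1.0708 s:
  obj    pos=(+1.309,-0.420) vel=(+2.302,-0.888) ωy=+41.11

Key-timestep trajectory:
   step    t(s)  obj.x    obj.z    obj.vx   obj.vz 
     60  0.2655   +0.152  +0.026  +0.571  -0.220
    121  0.5354   +0.384  -0.064  +1.151  -0.444
    181  0.8009   +0.766  -0.211  +1.722  -0.664


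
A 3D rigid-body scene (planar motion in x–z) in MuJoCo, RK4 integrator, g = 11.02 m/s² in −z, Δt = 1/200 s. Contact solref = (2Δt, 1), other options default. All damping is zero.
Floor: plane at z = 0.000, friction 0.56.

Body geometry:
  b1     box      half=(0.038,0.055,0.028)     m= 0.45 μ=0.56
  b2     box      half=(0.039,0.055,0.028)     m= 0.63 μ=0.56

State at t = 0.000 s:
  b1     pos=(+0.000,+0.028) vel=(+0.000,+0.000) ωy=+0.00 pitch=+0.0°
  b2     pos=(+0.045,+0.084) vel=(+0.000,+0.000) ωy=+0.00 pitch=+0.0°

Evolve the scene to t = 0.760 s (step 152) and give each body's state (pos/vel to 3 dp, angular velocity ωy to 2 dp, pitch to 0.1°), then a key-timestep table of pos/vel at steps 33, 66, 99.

State at t = 0.760 s:
  b1     pos=(+0.000,+0.028) vel=(+0.000,+0.000) ωy=+0.00 pitch=+0.0°
  b2     pos=(+0.083,+0.039) vel=(+0.000,+0.000) ωy=+0.00 pitch=+90.0°

Key-timestep trajectory:
   step    t(s)  b1.x    b1.z    b1.vx   b1.vz   b2.x    b2.z    b2.vx   b2.vz 
     33  0.1650   +0.000  +0.028  +0.000  +0.000   +0.066  +0.065  +0.233  -0.483
     66  0.3300   +0.000  +0.028  +0.000  +0.000   +0.101  +0.047  +0.038  +0.009
     99  0.4950   +0.000  +0.028  +0.000  +0.000   +0.082  +0.039  -0.168  +0.017


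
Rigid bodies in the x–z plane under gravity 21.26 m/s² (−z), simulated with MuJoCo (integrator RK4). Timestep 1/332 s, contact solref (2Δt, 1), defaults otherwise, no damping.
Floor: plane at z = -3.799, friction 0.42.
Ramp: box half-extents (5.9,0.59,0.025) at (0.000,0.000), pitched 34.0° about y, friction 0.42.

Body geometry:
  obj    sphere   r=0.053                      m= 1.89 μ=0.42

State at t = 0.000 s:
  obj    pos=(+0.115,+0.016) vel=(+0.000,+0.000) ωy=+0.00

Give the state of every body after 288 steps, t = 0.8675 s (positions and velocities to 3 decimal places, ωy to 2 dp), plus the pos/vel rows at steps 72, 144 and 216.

State at t = 0.8675 s:
  obj    pos=(+2.764,-1.770) vel=(+6.107,-4.119) ωy=+138.97

Key-timestep trajectory:
   step    t(s)  obj.x    obj.z    obj.vx   obj.vz 
     72  0.2169   +0.281  -0.095  +1.527  -1.030
    144  0.4337   +0.777  -0.430  +3.054  -2.060
    216  0.6506   +1.605  -0.989  +4.580  -3.089


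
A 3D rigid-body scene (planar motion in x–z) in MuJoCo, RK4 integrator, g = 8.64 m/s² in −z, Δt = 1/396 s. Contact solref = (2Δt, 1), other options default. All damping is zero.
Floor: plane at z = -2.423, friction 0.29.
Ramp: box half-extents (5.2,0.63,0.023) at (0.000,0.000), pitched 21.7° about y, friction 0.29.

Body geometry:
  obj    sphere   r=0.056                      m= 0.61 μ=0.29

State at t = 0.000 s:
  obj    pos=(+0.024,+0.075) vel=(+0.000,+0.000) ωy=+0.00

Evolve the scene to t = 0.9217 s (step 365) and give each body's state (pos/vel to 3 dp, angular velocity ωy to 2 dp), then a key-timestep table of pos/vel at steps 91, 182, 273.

State at t = 0.9217 s:
  obj    pos=(+0.925,-0.283) vel=(+1.954,-0.778) ωy=+37.55

Key-timestep trajectory:
   step    t(s)  obj.x    obj.z    obj.vx   obj.vz 
     91  0.2298   +0.080  +0.053  +0.487  -0.194
    182  0.4596   +0.248  -0.014  +0.974  -0.388
    273  0.6894   +0.528  -0.125  +1.462  -0.582


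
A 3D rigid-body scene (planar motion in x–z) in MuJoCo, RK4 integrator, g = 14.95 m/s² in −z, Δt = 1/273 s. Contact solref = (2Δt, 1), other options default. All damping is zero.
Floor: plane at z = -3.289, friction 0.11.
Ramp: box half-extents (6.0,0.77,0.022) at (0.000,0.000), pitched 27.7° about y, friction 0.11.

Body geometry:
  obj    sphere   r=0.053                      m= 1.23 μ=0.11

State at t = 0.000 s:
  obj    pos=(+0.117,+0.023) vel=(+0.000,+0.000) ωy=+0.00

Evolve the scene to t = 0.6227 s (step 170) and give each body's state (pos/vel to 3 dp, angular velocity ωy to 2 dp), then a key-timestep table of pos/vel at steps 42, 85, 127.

State at t = 0.6227 s:
  obj    pos=(+1.060,-0.472) vel=(+3.039,-1.565) ωy=+42.89

Key-timestep trajectory:
   step    t(s)  obj.x    obj.z    obj.vx   obj.vz 
     42  0.1538   +0.175  -0.007  +0.740  -0.415
     85  0.3114   +0.353  -0.101  +1.517  -0.787
    127  0.4652   +0.643  -0.253  +2.255  -1.209


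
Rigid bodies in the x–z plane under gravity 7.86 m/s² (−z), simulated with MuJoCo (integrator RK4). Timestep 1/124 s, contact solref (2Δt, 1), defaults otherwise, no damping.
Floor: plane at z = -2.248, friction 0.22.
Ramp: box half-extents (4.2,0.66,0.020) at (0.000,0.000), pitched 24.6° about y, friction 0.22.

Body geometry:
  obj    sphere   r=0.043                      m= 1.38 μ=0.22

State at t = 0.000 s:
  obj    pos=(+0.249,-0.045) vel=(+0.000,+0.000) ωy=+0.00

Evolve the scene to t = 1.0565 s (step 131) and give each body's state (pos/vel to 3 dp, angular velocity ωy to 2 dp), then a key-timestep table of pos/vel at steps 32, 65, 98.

State at t = 1.0565 s:
  obj    pos=(+1.435,-0.588) vel=(+2.245,-1.028) ωy=+57.40

Key-timestep trajectory:
   step    t(s)  obj.x    obj.z    obj.vx   obj.vz 
     32  0.2581   +0.320  -0.077  +0.549  -0.251
     65  0.5242   +0.541  -0.178  +1.114  -0.510
     98  0.7903   +0.913  -0.349  +1.680  -0.769


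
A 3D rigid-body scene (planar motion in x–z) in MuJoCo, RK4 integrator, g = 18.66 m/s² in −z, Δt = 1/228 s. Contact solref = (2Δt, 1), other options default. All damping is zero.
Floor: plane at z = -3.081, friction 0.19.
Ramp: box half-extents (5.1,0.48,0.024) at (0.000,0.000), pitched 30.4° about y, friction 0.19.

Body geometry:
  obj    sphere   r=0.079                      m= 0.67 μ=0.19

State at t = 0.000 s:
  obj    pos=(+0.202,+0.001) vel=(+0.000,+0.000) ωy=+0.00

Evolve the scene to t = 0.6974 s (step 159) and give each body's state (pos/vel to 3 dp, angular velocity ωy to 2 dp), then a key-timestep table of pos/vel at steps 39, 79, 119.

State at t = 0.6974 s:
  obj    pos=(+1.617,-0.829) vel=(+4.057,-2.380) ωy=+59.52

Key-timestep trajectory:
   step    t(s)  obj.x    obj.z    obj.vx   obj.vz 
     39  0.1711   +0.287  -0.049  +0.996  -0.584
     79  0.3465   +0.551  -0.204  +2.016  -1.183
    119  0.5219   +0.995  -0.464  +3.037  -1.782


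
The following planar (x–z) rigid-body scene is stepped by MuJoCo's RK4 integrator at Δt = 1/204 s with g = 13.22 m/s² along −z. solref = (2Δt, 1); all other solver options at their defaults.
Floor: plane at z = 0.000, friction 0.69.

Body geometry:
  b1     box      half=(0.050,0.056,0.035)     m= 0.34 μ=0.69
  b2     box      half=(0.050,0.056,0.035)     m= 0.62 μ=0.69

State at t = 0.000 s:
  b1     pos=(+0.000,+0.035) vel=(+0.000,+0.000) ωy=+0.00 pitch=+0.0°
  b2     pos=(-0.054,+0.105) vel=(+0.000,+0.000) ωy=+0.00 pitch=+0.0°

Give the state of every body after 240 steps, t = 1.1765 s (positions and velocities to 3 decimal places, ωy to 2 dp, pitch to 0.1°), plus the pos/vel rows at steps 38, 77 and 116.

State at t = 1.1765 s:
  b1     pos=(+0.000,+0.035) vel=(+0.000,+0.000) ωy=+0.00 pitch=+0.0°
  b2     pos=(-0.100,+0.050) vel=(+0.000,+0.000) ωy=+0.00 pitch=-90.0°

Key-timestep trajectory:
   step    t(s)  b1.x    b1.z    b1.vx   b1.vz   b2.x    b2.z    b2.vx   b2.vz 
     38  0.1863   +0.000  +0.035  +0.001  +0.000   -0.074  +0.096  -0.258  -0.242
     77  0.3775   +0.000  +0.035  +0.000  +0.000   -0.122  +0.060  -0.071  +0.015
    116  0.5686   +0.000  +0.035  +0.000  +0.000   -0.098  +0.049  +0.204  +0.053


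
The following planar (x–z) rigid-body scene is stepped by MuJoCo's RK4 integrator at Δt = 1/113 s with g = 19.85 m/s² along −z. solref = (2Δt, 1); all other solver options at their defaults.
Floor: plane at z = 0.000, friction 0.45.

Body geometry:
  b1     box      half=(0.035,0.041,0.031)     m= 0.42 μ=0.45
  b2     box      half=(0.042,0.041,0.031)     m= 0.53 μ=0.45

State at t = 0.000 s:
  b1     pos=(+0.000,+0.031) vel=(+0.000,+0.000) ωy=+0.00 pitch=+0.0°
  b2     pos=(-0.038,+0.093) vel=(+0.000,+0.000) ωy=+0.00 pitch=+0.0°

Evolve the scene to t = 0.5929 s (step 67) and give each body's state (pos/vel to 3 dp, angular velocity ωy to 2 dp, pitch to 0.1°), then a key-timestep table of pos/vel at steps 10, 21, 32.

State at t = 0.5929 s:
  b1     pos=(+0.000,+0.031) vel=(+0.000,+0.000) ωy=+0.00 pitch=+0.0°
  b2     pos=(-0.080,+0.042) vel=(+0.000,+0.000) ωy=+0.00 pitch=-90.0°

Key-timestep trajectory:
   step    t(s)  b1.x    b1.z    b1.vx   b1.vz   b2.x    b2.z    b2.vx   b2.vz 
     10  0.0885   +0.000  +0.031  +0.001  +0.003   -0.043  +0.092  -0.124  -0.022
     21  0.1858   +0.000  +0.031  +0.000  +0.000   -0.068  +0.067  -0.346  -0.850
     32  0.2832   +0.000  +0.031  +0.000  +0.000   -0.081  +0.041  +0.045  +0.035


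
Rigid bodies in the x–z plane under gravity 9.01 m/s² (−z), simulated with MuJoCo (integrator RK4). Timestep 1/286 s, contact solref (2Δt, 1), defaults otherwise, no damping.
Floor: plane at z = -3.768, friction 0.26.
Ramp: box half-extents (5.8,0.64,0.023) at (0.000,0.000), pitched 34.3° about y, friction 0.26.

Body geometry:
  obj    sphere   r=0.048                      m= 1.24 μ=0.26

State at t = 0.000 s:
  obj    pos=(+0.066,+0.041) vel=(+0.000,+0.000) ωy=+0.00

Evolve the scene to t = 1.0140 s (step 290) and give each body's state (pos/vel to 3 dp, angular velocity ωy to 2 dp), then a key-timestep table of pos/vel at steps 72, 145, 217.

State at t = 1.0140 s:
  obj    pos=(+1.606,-1.010) vel=(+3.038,-2.072) ωy=+76.60

Key-timestep trajectory:
   step    t(s)  obj.x    obj.z    obj.vx   obj.vz 
     72  0.2517   +0.161  -0.024  +0.754  -0.515
    145  0.5070   +0.451  -0.222  +1.519  -1.036
    217  0.7587   +0.929  -0.547  +2.273  -1.551


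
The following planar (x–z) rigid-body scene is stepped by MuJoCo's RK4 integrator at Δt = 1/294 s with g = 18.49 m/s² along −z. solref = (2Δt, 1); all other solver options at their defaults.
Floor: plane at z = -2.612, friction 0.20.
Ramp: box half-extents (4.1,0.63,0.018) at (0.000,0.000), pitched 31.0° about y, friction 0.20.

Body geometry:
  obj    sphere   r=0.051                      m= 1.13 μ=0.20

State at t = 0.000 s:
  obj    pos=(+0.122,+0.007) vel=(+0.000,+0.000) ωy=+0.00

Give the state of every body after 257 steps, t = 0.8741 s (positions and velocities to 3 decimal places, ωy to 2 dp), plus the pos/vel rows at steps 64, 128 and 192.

State at t = 0.8741 s:
  obj    pos=(+2.350,-1.332) vel=(+5.097,-3.063) ωy=+116.56

Key-timestep trajectory:
   step    t(s)  obj.x    obj.z    obj.vx   obj.vz 
     64  0.2177   +0.260  -0.076  +1.270  -0.763
    128  0.4354   +0.675  -0.325  +2.539  -1.526
    192  0.6531   +1.366  -0.740  +3.808  -2.288


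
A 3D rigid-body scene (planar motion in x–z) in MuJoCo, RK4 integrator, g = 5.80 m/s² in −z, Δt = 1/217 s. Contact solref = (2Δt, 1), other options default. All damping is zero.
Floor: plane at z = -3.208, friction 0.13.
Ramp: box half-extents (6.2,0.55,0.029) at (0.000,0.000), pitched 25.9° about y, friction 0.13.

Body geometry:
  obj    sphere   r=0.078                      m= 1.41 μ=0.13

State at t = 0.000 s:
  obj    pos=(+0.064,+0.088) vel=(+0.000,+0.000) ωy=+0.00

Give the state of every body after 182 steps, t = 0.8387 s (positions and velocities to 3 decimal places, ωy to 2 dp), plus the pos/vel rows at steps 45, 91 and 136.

State at t = 0.8387 s:
  obj    pos=(+0.651,-0.197) vel=(+1.401,-0.677) ωy=+18.24

Key-timestep trajectory:
   step    t(s)  obj.x    obj.z    obj.vx   obj.vz 
     45  0.2074   +0.100  +0.070  +0.348  -0.164
     91  0.4194   +0.211  +0.017  +0.699  -0.342
    136  0.6267   +0.392  -0.071  +1.044  -0.513


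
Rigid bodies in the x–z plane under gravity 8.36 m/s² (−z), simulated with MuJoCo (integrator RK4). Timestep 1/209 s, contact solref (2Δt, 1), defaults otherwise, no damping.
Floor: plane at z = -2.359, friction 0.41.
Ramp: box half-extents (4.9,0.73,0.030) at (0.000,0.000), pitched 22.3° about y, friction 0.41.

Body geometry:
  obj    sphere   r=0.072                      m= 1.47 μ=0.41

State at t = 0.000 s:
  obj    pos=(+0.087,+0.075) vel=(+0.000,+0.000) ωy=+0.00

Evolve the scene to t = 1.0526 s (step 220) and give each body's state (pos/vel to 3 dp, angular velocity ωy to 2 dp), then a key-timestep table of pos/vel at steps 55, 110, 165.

State at t = 1.0526 s:
  obj    pos=(+1.248,-0.402) vel=(+2.207,-0.905) ωy=+33.12

Key-timestep trajectory:
   step    t(s)  obj.x    obj.z    obj.vx   obj.vz 
     55  0.2632   +0.160  +0.045  +0.552  -0.226
    110  0.5263   +0.377  -0.045  +1.103  -0.453
    165  0.7895   +0.740  -0.193  +1.655  -0.679


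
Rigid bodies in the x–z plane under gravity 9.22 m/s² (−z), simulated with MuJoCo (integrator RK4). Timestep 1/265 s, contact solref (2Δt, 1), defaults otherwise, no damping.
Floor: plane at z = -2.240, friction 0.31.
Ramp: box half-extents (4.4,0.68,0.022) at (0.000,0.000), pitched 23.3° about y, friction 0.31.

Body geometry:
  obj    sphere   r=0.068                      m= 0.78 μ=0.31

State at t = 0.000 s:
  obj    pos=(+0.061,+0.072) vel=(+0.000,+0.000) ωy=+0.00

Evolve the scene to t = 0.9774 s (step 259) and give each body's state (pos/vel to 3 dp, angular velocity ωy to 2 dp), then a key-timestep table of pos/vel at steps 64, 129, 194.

State at t = 0.9774 s:
  obj    pos=(+1.204,-0.420) vel=(+2.338,-1.007) ωy=+37.44

Key-timestep trajectory:
   step    t(s)  obj.x    obj.z    obj.vx   obj.vz 
     64  0.2415   +0.131  +0.042  +0.578  -0.249
    129  0.4868   +0.344  -0.050  +1.165  -0.502
    194  0.7321   +0.702  -0.204  +1.752  -0.754


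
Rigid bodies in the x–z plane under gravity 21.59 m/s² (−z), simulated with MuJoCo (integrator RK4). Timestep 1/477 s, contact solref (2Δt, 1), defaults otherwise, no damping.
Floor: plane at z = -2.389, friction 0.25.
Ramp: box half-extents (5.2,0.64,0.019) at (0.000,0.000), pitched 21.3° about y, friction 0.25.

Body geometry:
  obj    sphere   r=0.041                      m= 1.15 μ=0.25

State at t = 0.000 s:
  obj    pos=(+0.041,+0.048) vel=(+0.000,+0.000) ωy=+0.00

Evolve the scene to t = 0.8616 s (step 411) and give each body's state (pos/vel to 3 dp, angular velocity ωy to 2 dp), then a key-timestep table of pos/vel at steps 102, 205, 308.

State at t = 0.8616 s:
  obj    pos=(+1.979,-0.707) vel=(+4.497,-1.753) ωy=+117.72

Key-timestep trajectory:
   step    t(s)  obj.x    obj.z    obj.vx   obj.vz 
    102  0.2138   +0.160  +0.002  +1.116  -0.435
    205  0.4298   +0.523  -0.140  +2.243  -0.875
    308  0.6457   +1.129  -0.376  +3.370  -1.314


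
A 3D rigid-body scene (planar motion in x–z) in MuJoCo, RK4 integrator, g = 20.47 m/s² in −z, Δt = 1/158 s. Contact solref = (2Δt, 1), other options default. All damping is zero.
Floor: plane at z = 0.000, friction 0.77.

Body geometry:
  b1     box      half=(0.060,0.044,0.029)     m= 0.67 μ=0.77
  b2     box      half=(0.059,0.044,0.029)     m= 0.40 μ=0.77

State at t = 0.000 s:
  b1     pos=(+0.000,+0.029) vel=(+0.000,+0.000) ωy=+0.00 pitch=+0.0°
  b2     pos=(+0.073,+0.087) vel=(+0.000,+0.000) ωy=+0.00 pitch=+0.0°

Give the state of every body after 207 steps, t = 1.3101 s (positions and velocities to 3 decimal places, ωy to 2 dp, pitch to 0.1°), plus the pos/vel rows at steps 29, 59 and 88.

State at t = 1.3101 s:
  b1     pos=(+0.000,+0.029) vel=(+0.000,+0.000) ωy=+0.00 pitch=+0.0°
  b2     pos=(+0.133,+0.059) vel=(+0.000,+0.000) ωy=+0.00 pitch=+90.0°

Key-timestep trajectory:
   step    t(s)  b1.x    b1.z    b1.vx   b1.vz   b2.x    b2.z    b2.vx   b2.vz 
     29  0.1835   +0.000  +0.029  +0.000  +0.000   +0.114  +0.065  +0.344  -0.042
     59  0.3734   +0.000  +0.029  +0.000  +0.000   +0.147  +0.064  -0.120  -0.026
     88  0.5570   +0.000  +0.029  +0.000  +0.000   +0.134  +0.059  +0.179  +0.021


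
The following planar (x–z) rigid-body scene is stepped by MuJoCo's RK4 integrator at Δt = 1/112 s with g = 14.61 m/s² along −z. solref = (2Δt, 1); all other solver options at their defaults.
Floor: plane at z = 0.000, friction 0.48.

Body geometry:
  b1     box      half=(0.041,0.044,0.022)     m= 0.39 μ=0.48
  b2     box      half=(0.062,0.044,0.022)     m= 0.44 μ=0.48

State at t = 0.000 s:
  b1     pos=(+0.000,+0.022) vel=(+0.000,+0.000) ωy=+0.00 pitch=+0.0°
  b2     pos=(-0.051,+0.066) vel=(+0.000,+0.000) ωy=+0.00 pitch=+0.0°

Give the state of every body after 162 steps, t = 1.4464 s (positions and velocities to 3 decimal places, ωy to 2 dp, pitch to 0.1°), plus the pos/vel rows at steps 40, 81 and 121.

State at t = 1.4464 s:
  b1     pos=(+0.001,+0.022) vel=(+0.001,+0.000) ωy=+0.00 pitch=+0.0°
  b2     pos=(-0.062,+0.055) vel=(-0.001,-0.001) ωy=+0.03 pitch=-36.4°

Key-timestep trajectory:
   step    t(s)  b1.x    b1.z    b1.vx   b1.vz   b2.x    b2.z    b2.vx   b2.vz 
     40  0.3571   +0.000  +0.022  +0.001  +0.000   -0.061  +0.056  -0.001  -0.001
     81  0.7232   +0.001  +0.022  +0.001  +0.000   -0.062  +0.055  -0.001  -0.001
    121  1.0804   +0.001  +0.022  +0.001  +0.000   -0.062  +0.055  -0.001  -0.001


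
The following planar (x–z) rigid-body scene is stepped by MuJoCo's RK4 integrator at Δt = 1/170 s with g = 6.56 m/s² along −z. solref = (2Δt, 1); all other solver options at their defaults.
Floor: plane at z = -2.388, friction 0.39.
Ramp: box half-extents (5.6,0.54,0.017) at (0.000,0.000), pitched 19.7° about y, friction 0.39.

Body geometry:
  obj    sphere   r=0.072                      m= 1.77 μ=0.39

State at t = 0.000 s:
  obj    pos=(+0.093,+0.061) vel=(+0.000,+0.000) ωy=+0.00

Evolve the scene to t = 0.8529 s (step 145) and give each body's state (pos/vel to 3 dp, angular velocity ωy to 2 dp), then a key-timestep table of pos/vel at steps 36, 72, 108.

State at t = 0.8529 s:
  obj    pos=(+0.634,-0.133) vel=(+1.268,-0.454) ωy=+18.71

Key-timestep trajectory:
   step    t(s)  obj.x    obj.z    obj.vx   obj.vz 
     36  0.2118   +0.126  +0.049  +0.315  -0.113
     72  0.4235   +0.226  +0.013  +0.630  -0.226
    108  0.6353   +0.393  -0.046  +0.945  -0.338


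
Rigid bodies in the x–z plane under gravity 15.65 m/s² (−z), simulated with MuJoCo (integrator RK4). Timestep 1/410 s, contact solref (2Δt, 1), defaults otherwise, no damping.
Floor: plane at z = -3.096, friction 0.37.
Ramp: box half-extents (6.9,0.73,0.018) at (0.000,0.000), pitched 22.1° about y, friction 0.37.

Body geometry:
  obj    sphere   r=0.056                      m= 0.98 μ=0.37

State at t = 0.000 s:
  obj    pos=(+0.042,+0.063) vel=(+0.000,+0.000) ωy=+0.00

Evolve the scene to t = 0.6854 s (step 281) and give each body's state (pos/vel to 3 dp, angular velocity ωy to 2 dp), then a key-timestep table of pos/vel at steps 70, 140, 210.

State at t = 0.6854 s:
  obj    pos=(+0.957,-0.309) vel=(+2.671,-1.084) ωy=+51.47

Key-timestep trajectory:
   step    t(s)  obj.x    obj.z    obj.vx   obj.vz 
     70  0.1707   +0.099  +0.040  +0.665  -0.270
    140  0.3415   +0.269  -0.029  +1.331  -0.540
    210  0.5122   +0.553  -0.145  +1.996  -0.810


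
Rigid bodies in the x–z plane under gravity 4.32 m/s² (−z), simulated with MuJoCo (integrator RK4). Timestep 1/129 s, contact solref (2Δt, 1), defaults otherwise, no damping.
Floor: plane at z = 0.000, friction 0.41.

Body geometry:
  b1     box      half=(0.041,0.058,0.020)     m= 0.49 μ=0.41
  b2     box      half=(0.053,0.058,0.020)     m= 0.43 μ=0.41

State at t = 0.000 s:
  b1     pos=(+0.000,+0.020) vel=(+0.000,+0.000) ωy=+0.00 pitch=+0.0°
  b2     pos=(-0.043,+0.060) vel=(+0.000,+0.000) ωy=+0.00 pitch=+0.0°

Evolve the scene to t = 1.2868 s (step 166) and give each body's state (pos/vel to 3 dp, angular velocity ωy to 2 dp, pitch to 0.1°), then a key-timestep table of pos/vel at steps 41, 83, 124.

State at t = 1.2868 s:
  b1     pos=(+0.000,+0.020) vel=(+0.000,+0.000) ωy=+0.00 pitch=+0.0°
  b2     pos=(-0.058,+0.051) vel=(+0.000,+0.000) ωy=+0.01 pitch=-43.7°

Key-timestep trajectory:
   step    t(s)  b1.x    b1.z    b1.vx   b1.vz   b2.x    b2.z    b2.vx   b2.vz 
     41  0.3178   +0.000  +0.020  +0.000  +0.000   -0.052  +0.057  -0.074  -0.050
     83  0.6434   +0.000  +0.020  +0.000  +0.002   -0.057  +0.052  -0.038  -0.042
    124  0.9612   +0.000  +0.020  +0.000  +0.000   -0.058  +0.051  +0.000  +0.000


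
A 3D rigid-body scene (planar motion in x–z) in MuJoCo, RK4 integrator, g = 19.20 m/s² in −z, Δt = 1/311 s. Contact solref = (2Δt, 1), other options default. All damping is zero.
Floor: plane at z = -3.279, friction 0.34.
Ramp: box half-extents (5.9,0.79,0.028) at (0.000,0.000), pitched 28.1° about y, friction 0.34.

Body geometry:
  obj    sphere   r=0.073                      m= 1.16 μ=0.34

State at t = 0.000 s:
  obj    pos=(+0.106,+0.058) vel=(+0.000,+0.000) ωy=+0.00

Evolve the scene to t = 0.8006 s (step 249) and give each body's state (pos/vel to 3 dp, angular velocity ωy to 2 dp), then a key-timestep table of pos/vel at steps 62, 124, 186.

State at t = 0.8006 s:
  obj    pos=(+1.932,-0.917) vel=(+4.562,-2.436) ωy=+70.84

Key-timestep trajectory:
   step    t(s)  obj.x    obj.z    obj.vx   obj.vz 
     62  0.1994   +0.219  -0.003  +1.136  -0.607
    124  0.3987   +0.559  -0.184  +2.272  -1.213
    186  0.5981   +1.125  -0.486  +3.408  -1.820


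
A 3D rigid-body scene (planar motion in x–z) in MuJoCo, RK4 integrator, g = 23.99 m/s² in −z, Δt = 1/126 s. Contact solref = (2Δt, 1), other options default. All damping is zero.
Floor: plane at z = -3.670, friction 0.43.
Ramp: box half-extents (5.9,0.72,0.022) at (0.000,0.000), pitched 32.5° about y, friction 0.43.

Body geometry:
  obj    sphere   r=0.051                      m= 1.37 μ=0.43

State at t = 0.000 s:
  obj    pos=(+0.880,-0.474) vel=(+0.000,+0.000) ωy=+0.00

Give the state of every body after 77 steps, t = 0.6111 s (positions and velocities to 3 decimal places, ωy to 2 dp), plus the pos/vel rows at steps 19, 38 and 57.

State at t = 0.6111 s:
  obj    pos=(+2.330,-1.398) vel=(+4.744,-3.022) ωy=+110.29

Key-timestep trajectory:
   step    t(s)  obj.x    obj.z    obj.vx   obj.vz 
     19  0.1508   +0.968  -0.530  +1.171  -0.746
     38  0.3016   +1.233  -0.699  +2.341  -1.492
     57  0.4524   +1.674  -0.980  +3.512  -2.237


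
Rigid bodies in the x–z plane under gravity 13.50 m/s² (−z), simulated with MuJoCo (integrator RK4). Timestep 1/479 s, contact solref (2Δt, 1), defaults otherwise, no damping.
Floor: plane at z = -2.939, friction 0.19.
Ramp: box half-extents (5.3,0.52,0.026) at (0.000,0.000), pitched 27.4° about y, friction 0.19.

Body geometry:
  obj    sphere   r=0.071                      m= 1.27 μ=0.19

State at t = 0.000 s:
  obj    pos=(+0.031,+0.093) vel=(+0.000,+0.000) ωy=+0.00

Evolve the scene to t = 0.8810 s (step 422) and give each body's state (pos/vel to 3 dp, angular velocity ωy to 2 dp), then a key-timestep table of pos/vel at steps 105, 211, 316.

State at t = 0.8810 s:
  obj    pos=(+1.560,-0.699) vel=(+3.471,-1.799) ωy=+55.06

Key-timestep trajectory:
   step    t(s)  obj.x    obj.z    obj.vx   obj.vz 
    105  0.2192   +0.126  +0.044  +0.864  -0.448
    211  0.4405   +0.413  -0.105  +1.736  -0.900
    316  0.6597   +0.889  -0.351  +2.599  -1.347


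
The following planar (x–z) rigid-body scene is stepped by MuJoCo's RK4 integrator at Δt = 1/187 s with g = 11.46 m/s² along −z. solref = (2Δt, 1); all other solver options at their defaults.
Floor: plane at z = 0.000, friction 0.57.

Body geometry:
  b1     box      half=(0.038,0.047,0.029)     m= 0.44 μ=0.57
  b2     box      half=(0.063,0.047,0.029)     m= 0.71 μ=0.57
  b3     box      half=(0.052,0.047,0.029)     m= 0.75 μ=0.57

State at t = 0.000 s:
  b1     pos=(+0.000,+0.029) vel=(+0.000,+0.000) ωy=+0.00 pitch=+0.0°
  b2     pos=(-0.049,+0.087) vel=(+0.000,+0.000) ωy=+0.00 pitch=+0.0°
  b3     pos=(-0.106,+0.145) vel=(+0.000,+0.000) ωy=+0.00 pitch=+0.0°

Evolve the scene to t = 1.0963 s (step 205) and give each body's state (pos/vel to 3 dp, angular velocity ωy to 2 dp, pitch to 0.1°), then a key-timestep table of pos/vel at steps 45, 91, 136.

State at t = 1.0963 s:
  b1     pos=(+0.000,+0.029) vel=(+0.000,+0.000) ωy=+0.00 pitch=+0.0°
  b2     pos=(-0.113,+0.063) vel=(+0.000,+0.000) ωy=+0.00 pitch=-90.0°
  b3     pos=(-0.192,+0.052) vel=(+0.000,+0.000) ωy=+0.00 pitch=-90.0°

Key-timestep trajectory:
   step    t(s)  b1.x    b1.z    b1.vx   b1.vz   b2.x    b2.z    b2.vx   b2.vz   b3.x    b3.z    b3.vx   b3.vz 
     45  0.2406   +0.000  +0.029  +0.000  +0.000   -0.085  +0.069  -0.175  -0.005   -0.170  +0.059  -0.223  -0.016
     91  0.4866   +0.000  +0.029  +0.000  +0.000   -0.125  +0.067  +0.037  -0.010   -0.191  +0.052  +0.150  +0.023
    136  0.7273   +0.000  +0.029  +0.000  +0.000   -0.116  +0.064  -0.056  +0.042   -0.192  +0.052  +0.000  +0.000


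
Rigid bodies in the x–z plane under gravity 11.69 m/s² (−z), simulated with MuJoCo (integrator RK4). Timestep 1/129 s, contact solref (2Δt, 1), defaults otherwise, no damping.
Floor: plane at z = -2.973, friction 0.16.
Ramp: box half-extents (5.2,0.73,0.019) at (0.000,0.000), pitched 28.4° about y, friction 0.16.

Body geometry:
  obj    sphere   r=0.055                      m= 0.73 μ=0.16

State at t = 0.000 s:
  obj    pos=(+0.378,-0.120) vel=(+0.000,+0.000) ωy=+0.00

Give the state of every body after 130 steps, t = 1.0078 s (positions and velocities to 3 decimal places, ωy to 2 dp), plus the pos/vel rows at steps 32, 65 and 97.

State at t = 1.0078 s:
  obj    pos=(+2.152,-1.080) vel=(+3.521,-1.904) ωy=+72.73

Key-timestep trajectory:
   step    t(s)  obj.x    obj.z    obj.vx   obj.vz 
     32  0.2481   +0.486  -0.178  +0.867  -0.469
     65  0.5039   +0.822  -0.360  +1.761  -0.952
     97  0.7519   +1.366  -0.654  +2.627  -1.421


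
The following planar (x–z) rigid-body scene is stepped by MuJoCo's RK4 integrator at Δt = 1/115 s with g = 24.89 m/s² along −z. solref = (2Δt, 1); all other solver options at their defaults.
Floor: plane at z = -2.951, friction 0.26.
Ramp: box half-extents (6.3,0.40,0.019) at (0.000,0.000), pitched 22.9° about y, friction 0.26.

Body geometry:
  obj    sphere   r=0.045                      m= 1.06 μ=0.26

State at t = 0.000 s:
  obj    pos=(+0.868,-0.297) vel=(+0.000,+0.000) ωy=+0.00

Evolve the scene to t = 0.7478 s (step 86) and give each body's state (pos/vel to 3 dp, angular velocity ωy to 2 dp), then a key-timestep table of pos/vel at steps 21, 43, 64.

State at t = 0.7478 s:
  obj    pos=(+2.650,-1.050) vel=(+4.765,-2.013) ωy=+114.92

Key-timestep trajectory:
   step    t(s)  obj.x    obj.z    obj.vx   obj.vz 
     21  0.1826   +0.974  -0.342  +1.164  -0.491
     43  0.3739   +1.313  -0.485  +2.382  -1.006
     64  0.5565   +1.855  -0.714  +3.546  -1.498


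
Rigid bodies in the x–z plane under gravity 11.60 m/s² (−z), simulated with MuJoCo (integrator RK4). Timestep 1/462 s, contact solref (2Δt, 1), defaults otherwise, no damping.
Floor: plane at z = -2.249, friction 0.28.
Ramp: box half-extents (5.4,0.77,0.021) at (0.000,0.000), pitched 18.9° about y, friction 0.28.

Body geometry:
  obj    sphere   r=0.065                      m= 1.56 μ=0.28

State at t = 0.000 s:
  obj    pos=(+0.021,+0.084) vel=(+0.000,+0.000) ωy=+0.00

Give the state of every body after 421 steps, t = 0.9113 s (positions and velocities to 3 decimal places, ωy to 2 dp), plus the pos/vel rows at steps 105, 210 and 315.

State at t = 0.9113 s:
  obj    pos=(+1.075,-0.277) vel=(+2.314,-0.792) ωy=+37.62

Key-timestep trajectory:
   step    t(s)  obj.x    obj.z    obj.vx   obj.vz 
    105  0.2273   +0.087  +0.061  +0.577  -0.198
    210  0.4545   +0.283  -0.006  +1.154  -0.395
    315  0.6818   +0.611  -0.118  +1.731  -0.593


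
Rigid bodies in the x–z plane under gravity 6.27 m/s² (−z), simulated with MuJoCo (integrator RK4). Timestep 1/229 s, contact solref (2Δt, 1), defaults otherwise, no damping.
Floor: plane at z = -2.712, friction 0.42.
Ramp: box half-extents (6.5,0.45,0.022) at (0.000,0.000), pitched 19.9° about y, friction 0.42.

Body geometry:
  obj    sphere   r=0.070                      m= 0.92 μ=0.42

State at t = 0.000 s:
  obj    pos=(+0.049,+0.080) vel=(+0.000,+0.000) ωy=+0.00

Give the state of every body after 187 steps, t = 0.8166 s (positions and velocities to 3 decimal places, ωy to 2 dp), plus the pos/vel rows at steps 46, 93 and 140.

State at t = 0.8166 s:
  obj    pos=(+0.527,-0.093) vel=(+1.171,-0.424) ωy=+17.78

Key-timestep trajectory:
   step    t(s)  obj.x    obj.z    obj.vx   obj.vz 
     46  0.2009   +0.078  +0.070  +0.288  -0.104
     93  0.4061   +0.167  +0.037  +0.582  -0.211
    140  0.6114   +0.317  -0.017  +0.876  -0.317


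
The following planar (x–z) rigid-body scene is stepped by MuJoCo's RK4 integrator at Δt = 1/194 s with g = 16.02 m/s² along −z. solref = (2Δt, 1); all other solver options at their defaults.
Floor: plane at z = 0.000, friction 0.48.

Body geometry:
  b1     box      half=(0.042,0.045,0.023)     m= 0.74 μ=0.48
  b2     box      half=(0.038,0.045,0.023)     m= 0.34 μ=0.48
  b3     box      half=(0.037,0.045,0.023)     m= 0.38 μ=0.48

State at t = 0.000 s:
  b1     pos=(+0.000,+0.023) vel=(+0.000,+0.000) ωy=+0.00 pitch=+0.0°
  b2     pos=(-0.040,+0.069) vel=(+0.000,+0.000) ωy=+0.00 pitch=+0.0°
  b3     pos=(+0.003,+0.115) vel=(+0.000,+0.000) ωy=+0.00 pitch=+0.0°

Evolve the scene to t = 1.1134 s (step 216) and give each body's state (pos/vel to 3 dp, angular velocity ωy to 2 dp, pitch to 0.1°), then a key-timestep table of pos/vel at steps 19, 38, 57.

State at t = 1.1134 s:
  b1     pos=(+0.000,+0.023) vel=(+0.000,+0.000) ωy=+0.00 pitch=+0.0°
  b2     pos=(-0.040,+0.069) vel=(+0.000,+0.000) ωy=+0.00 pitch=-0.1°
  b3     pos=(+0.099,+0.023) vel=(+0.000,+0.000) ωy=+0.00 pitch=+180.0°

Key-timestep trajectory:
   step    t(s)  b1.x    b1.z    b1.vx   b1.vz   b2.x    b2.z    b2.vx   b2.vz   b3.x    b3.z    b3.vx   b3.vz 
     19  0.0979   +0.000  +0.023  +0.000  +0.000   -0.040  +0.069  -0.001  +0.000   +0.012  +0.111  +0.201  -0.132
     38  0.1959   +0.000  +0.023  +0.000  +0.000   -0.040  +0.069  +0.000  +0.000   +0.046  +0.082  +0.519  -0.002
     57  0.2938   +0.000  +0.023  +0.000  +0.000   -0.040  +0.069  +0.000  +0.000   +0.098  +0.021  +0.221  -0.713


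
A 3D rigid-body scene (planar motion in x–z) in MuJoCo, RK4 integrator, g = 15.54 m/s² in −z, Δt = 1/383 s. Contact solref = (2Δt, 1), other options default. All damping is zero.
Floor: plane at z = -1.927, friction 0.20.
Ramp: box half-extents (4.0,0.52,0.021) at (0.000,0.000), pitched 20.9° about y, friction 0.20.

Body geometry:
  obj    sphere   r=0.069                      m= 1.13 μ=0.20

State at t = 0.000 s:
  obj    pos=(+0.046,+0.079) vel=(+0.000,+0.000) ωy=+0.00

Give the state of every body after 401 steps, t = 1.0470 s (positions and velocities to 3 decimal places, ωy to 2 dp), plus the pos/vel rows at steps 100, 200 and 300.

State at t = 1.0470 s:
  obj    pos=(+2.074,-0.696) vel=(+3.873,-1.479) ωy=+60.08

Key-timestep trajectory:
   step    t(s)  obj.x    obj.z    obj.vx   obj.vz 
    100  0.2611   +0.172  +0.031  +0.966  -0.369
    200  0.5222   +0.550  -0.114  +1.932  -0.738
    300  0.7833   +1.181  -0.355  +2.898  -1.107


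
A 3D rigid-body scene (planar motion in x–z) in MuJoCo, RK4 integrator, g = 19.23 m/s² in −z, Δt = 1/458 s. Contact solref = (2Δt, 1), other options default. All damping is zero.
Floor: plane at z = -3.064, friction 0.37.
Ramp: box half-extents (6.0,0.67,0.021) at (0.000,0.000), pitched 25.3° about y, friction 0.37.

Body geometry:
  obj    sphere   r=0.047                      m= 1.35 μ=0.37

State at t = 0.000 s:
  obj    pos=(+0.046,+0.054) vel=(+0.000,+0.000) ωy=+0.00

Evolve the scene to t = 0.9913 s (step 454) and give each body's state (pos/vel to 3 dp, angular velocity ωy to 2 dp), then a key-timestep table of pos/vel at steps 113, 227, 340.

State at t = 0.9913 s:
  obj    pos=(+2.653,-1.179) vel=(+5.261,-2.487) ωy=+123.80

Key-timestep trajectory:
   step    t(s)  obj.x    obj.z    obj.vx   obj.vz 
    113  0.2467   +0.207  -0.023  +1.309  -0.619
    227  0.4956   +0.698  -0.255  +2.630  -1.243
    340  0.7424   +1.508  -0.638  +3.940  -1.862


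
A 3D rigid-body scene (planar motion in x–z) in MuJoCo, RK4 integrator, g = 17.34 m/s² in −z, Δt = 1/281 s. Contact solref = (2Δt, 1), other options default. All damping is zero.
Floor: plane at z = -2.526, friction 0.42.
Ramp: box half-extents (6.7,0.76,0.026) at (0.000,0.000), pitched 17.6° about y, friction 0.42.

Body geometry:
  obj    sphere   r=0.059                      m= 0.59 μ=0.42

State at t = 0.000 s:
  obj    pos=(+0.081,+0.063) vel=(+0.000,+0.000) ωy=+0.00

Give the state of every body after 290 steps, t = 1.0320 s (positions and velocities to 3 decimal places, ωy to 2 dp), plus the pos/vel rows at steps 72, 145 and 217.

State at t = 1.0320 s:
  obj    pos=(+1.982,-0.540) vel=(+3.684,-1.169) ωy=+65.50

Key-timestep trajectory:
   step    t(s)  obj.x    obj.z    obj.vx   obj.vz 
     72  0.2562   +0.198  +0.026  +0.915  -0.290
    145  0.5160   +0.556  -0.087  +1.842  -0.584
    217  0.7722   +1.146  -0.274  +2.757  -0.874


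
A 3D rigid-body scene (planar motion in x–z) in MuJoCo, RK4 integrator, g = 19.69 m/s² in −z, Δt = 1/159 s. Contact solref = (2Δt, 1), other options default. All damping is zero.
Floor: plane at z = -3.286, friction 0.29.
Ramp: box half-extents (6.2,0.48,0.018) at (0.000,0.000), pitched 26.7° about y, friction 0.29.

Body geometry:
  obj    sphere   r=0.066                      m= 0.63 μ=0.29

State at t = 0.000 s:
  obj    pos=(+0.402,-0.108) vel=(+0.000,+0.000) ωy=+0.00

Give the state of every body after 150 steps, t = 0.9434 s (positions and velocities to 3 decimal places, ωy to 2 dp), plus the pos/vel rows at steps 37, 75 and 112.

State at t = 0.9434 s:
  obj    pos=(+2.914,-1.372) vel=(+5.326,-2.679) ωy=+90.31

Key-timestep trajectory:
   step    t(s)  obj.x    obj.z    obj.vx   obj.vz 
     37  0.2327   +0.555  -0.185  +1.314  -0.661
     75  0.4717   +1.030  -0.424  +2.663  -1.339
    112  0.7044   +1.803  -0.813  +3.977  -2.000


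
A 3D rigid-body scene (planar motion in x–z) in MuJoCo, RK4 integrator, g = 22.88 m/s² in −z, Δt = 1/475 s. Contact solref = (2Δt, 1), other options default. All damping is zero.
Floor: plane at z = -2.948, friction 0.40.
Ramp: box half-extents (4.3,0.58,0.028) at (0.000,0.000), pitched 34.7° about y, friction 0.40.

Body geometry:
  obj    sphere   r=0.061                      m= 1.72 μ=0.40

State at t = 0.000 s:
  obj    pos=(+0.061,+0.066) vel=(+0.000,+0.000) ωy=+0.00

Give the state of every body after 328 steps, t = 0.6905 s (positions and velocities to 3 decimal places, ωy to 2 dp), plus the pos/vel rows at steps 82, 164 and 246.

State at t = 0.6905 s:
  obj    pos=(+1.885,-1.197) vel=(+5.282,-3.657) ωy=+105.31

Key-timestep trajectory:
   step    t(s)  obj.x    obj.z    obj.vx   obj.vz 
     82  0.1726   +0.175  -0.013  +1.321  -0.914
    164  0.3453   +0.517  -0.250  +2.641  -1.829
    246  0.5179   +1.087  -0.644  +3.962  -2.743


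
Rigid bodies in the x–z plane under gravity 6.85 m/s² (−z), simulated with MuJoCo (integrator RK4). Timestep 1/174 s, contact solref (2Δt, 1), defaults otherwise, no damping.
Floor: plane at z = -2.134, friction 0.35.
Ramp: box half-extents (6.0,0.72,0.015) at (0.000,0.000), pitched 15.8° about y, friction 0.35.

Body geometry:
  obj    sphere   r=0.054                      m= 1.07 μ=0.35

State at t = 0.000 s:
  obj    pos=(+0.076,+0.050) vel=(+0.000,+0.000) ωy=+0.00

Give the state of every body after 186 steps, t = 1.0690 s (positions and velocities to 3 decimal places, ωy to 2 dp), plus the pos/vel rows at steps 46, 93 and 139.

State at t = 1.0690 s:
  obj    pos=(+0.809,-0.157) vel=(+1.370,-0.388) ωy=+26.37

Key-timestep trajectory:
   step    t(s)  obj.x    obj.z    obj.vx   obj.vz 
     46  0.2644   +0.121  +0.038  +0.339  -0.096
     93  0.5345   +0.259  -0.002  +0.685  -0.194
    139  0.7989   +0.485  -0.066  +1.024  -0.290


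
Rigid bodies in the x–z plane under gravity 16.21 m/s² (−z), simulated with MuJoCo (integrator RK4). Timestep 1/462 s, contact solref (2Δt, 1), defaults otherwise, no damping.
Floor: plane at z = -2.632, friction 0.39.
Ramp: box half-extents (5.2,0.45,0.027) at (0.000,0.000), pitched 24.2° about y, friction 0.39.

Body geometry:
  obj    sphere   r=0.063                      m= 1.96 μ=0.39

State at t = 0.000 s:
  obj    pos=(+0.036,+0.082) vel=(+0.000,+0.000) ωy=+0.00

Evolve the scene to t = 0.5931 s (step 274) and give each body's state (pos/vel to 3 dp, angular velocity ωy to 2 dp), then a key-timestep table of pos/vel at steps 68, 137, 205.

State at t = 0.5931 s:
  obj    pos=(+0.798,-0.260) vel=(+2.568,-1.154) ωy=+44.68

Key-timestep trajectory:
   step    t(s)  obj.x    obj.z    obj.vx   obj.vz 
     68  0.1472   +0.083  +0.061  +0.637  -0.286
    137  0.2965   +0.227  -0.003  +1.284  -0.577
    205  0.4437   +0.462  -0.109  +1.921  -0.863


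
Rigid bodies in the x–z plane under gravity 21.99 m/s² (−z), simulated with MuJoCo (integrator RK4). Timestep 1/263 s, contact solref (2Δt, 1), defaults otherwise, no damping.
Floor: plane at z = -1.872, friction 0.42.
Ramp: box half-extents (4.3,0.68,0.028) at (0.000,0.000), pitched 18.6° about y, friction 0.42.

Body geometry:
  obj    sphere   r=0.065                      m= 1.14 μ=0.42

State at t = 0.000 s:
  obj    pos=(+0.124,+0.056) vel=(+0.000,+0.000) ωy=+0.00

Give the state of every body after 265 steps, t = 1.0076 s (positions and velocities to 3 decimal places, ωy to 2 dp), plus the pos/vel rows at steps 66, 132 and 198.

State at t = 1.0076 s:
  obj    pos=(+2.535,-0.755) vel=(+4.784,-1.610) ωy=+77.65

Key-timestep trajectory:
   step    t(s)  obj.x    obj.z    obj.vx   obj.vz 
     66  0.2510   +0.274  +0.006  +1.192  -0.401
    132  0.5019   +0.722  -0.145  +2.383  -0.802
    198  0.7529   +1.470  -0.397  +3.575  -1.203
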